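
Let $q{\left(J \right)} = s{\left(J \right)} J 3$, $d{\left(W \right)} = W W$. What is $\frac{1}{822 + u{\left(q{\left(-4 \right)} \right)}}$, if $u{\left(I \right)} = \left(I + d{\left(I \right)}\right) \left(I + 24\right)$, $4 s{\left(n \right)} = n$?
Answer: $\frac{1}{6438} \approx 0.00015533$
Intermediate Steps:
$d{\left(W \right)} = W^{2}$
$s{\left(n \right)} = \frac{n}{4}$
$q{\left(J \right)} = \frac{3 J^{2}}{4}$ ($q{\left(J \right)} = \frac{J}{4} J 3 = \frac{J^{2}}{4} \cdot 3 = \frac{3 J^{2}}{4}$)
$u{\left(I \right)} = \left(24 + I\right) \left(I + I^{2}\right)$ ($u{\left(I \right)} = \left(I + I^{2}\right) \left(I + 24\right) = \left(I + I^{2}\right) \left(24 + I\right) = \left(24 + I\right) \left(I + I^{2}\right)$)
$\frac{1}{822 + u{\left(q{\left(-4 \right)} \right)}} = \frac{1}{822 + \frac{3 \left(-4\right)^{2}}{4} \left(24 + \left(\frac{3 \left(-4\right)^{2}}{4}\right)^{2} + 25 \frac{3 \left(-4\right)^{2}}{4}\right)} = \frac{1}{822 + \frac{3}{4} \cdot 16 \left(24 + \left(\frac{3}{4} \cdot 16\right)^{2} + 25 \cdot \frac{3}{4} \cdot 16\right)} = \frac{1}{822 + 12 \left(24 + 12^{2} + 25 \cdot 12\right)} = \frac{1}{822 + 12 \left(24 + 144 + 300\right)} = \frac{1}{822 + 12 \cdot 468} = \frac{1}{822 + 5616} = \frac{1}{6438}$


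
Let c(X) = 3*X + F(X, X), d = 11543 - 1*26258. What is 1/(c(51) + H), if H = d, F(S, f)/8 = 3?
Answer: -1/14538 ≈ -6.8785e-5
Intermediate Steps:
F(S, f) = 24 (F(S, f) = 8*3 = 24)
d = -14715 (d = 11543 - 26258 = -14715)
c(X) = 24 + 3*X (c(X) = 3*X + 24 = 24 + 3*X)
H = -14715
1/(c(51) + H) = 1/((24 + 3*51) - 14715) = 1/((24 + 153) - 14715) = 1/(177 - 14715) = 1/(-14538) = -1/14538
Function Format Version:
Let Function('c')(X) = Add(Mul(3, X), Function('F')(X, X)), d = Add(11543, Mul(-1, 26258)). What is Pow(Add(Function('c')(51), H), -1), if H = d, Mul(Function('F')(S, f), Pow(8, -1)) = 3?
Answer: Rational(-1, 14538) ≈ -6.8785e-5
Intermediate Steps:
Function('F')(S, f) = 24 (Function('F')(S, f) = Mul(8, 3) = 24)
d = -14715 (d = Add(11543, -26258) = -14715)
Function('c')(X) = Add(24, Mul(3, X)) (Function('c')(X) = Add(Mul(3, X), 24) = Add(24, Mul(3, X)))
H = -14715
Pow(Add(Function('c')(51), H), -1) = Pow(Add(Add(24, Mul(3, 51)), -14715), -1) = Pow(Add(Add(24, 153), -14715), -1) = Pow(Add(177, -14715), -1) = Pow(-14538, -1) = Rational(-1, 14538)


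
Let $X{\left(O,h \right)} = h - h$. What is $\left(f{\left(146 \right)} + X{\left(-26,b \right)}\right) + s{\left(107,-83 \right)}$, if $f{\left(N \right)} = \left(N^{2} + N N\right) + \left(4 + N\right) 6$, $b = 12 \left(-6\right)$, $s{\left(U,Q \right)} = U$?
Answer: $43639$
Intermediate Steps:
$b = -72$
$X{\left(O,h \right)} = 0$
$f{\left(N \right)} = 24 + 2 N^{2} + 6 N$ ($f{\left(N \right)} = \left(N^{2} + N^{2}\right) + \left(24 + 6 N\right) = 2 N^{2} + \left(24 + 6 N\right) = 24 + 2 N^{2} + 6 N$)
$\left(f{\left(146 \right)} + X{\left(-26,b \right)}\right) + s{\left(107,-83 \right)} = \left(\left(24 + 2 \cdot 146^{2} + 6 \cdot 146\right) + 0\right) + 107 = \left(\left(24 + 2 \cdot 21316 + 876\right) + 0\right) + 107 = \left(\left(24 + 42632 + 876\right) + 0\right) + 107 = \left(43532 + 0\right) + 107 = 43532 + 107 = 43639$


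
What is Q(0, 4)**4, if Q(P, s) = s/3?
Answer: 256/81 ≈ 3.1605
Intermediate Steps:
Q(P, s) = s/3 (Q(P, s) = s*(1/3) = s/3)
Q(0, 4)**4 = ((1/3)*4)**4 = (4/3)**4 = 256/81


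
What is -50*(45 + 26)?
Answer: -3550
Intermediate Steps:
-50*(45 + 26) = -50*71 = -3550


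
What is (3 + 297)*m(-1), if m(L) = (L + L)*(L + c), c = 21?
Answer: -12000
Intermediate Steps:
m(L) = 2*L*(21 + L) (m(L) = (L + L)*(L + 21) = (2*L)*(21 + L) = 2*L*(21 + L))
(3 + 297)*m(-1) = (3 + 297)*(2*(-1)*(21 - 1)) = 300*(2*(-1)*20) = 300*(-40) = -12000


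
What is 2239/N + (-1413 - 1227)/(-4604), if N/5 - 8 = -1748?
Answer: 3164911/10013700 ≈ 0.31606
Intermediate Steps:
N = -8700 (N = 40 + 5*(-1748) = 40 - 8740 = -8700)
2239/N + (-1413 - 1227)/(-4604) = 2239/(-8700) + (-1413 - 1227)/(-4604) = 2239*(-1/8700) - 2640*(-1/4604) = -2239/8700 + 660/1151 = 3164911/10013700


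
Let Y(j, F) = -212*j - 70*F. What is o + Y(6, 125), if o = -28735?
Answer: -38757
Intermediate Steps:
o + Y(6, 125) = -28735 + (-212*6 - 70*125) = -28735 + (-1272 - 8750) = -28735 - 10022 = -38757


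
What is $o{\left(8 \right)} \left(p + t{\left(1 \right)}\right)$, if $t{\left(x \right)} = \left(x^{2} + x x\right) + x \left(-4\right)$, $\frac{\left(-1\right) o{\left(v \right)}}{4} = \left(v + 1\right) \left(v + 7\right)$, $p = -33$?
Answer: $18900$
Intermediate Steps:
$o{\left(v \right)} = - 4 \left(1 + v\right) \left(7 + v\right)$ ($o{\left(v \right)} = - 4 \left(v + 1\right) \left(v + 7\right) = - 4 \left(1 + v\right) \left(7 + v\right)$)
$t{\left(x \right)} = - 4 x + 2 x^{2}$ ($t{\left(x \right)} = \left(x^{2} + x^{2}\right) - 4 x = 2 x^{2} - 4 x = - 4 x + 2 x^{2}$)
$o{\left(8 \right)} \left(p + t{\left(1 \right)}\right) = \left(-28 - 256 - 4 \cdot 8^{2}\right) \left(-33 + 2 \cdot 1 \left(-2 + 1\right)\right) = \left(-28 - 256 - 256\right) \left(-33 + 2 \cdot 1 \left(-1\right)\right) = \left(-28 - 256 - 256\right) \left(-33 - 2\right) = \left(-540\right) \left(-35\right) = 18900$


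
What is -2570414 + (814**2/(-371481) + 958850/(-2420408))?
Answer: -105052393345293395/40869799284 ≈ -2.5704e+6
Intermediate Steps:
-2570414 + (814**2/(-371481) + 958850/(-2420408)) = -2570414 + (662596*(-1/371481) + 958850*(-1/2420408)) = -2570414 + (-60236/33771 - 479425/1210204) = -2570414 - 89088509819/40869799284 = -105052393345293395/40869799284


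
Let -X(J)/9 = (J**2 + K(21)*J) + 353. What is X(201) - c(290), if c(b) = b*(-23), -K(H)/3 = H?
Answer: -246149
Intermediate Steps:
K(H) = -3*H
c(b) = -23*b
X(J) = -3177 - 9*J**2 + 567*J (X(J) = -9*((J**2 + (-3*21)*J) + 353) = -9*((J**2 - 63*J) + 353) = -9*(353 + J**2 - 63*J) = -3177 - 9*J**2 + 567*J)
X(201) - c(290) = (-3177 - 9*201**2 + 567*201) - (-23)*290 = (-3177 - 9*40401 + 113967) - 1*(-6670) = (-3177 - 363609 + 113967) + 6670 = -252819 + 6670 = -246149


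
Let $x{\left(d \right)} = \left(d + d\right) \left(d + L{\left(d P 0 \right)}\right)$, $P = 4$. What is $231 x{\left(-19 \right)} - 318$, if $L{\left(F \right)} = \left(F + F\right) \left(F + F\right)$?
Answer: $166464$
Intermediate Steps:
$L{\left(F \right)} = 4 F^{2}$ ($L{\left(F \right)} = 2 F 2 F = 4 F^{2}$)
$x{\left(d \right)} = 2 d^{2}$ ($x{\left(d \right)} = \left(d + d\right) \left(d + 4 \left(d 4 \cdot 0\right)^{2}\right) = 2 d \left(d + 4 \left(4 d 0\right)^{2}\right) = 2 d \left(d + 4 \cdot 0^{2}\right) = 2 d \left(d + 4 \cdot 0\right) = 2 d \left(d + 0\right) = 2 d d = 2 d^{2}$)
$231 x{\left(-19 \right)} - 318 = 231 \cdot 2 \left(-19\right)^{2} - 318 = 231 \cdot 2 \cdot 361 - 318 = 231 \cdot 722 - 318 = 166782 - 318 = 166464$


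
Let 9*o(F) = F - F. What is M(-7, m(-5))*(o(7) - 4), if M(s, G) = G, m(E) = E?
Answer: 20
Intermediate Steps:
o(F) = 0 (o(F) = (F - F)/9 = (1/9)*0 = 0)
M(-7, m(-5))*(o(7) - 4) = -5*(0 - 4) = -5*(-4) = 20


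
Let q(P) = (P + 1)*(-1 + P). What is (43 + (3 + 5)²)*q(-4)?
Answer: 1605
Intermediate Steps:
q(P) = (1 + P)*(-1 + P)
(43 + (3 + 5)²)*q(-4) = (43 + (3 + 5)²)*(-1 + (-4)²) = (43 + 8²)*(-1 + 16) = (43 + 64)*15 = 107*15 = 1605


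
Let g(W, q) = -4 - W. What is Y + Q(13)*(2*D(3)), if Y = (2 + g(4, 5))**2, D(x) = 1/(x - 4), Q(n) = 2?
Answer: 32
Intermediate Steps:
D(x) = 1/(-4 + x)
Y = 36 (Y = (2 + (-4 - 1*4))**2 = (2 + (-4 - 4))**2 = (2 - 8)**2 = (-6)**2 = 36)
Y + Q(13)*(2*D(3)) = 36 + 2*(2/(-4 + 3)) = 36 + 2*(2/(-1)) = 36 + 2*(2*(-1)) = 36 + 2*(-2) = 36 - 4 = 32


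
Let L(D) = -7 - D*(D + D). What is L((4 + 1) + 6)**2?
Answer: 62001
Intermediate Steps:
L(D) = -7 - 2*D**2 (L(D) = -7 - D*2*D = -7 - 2*D**2)
L((4 + 1) + 6)**2 = (-7 - 2*((4 + 1) + 6)**2)**2 = (-7 - 2*(5 + 6)**2)**2 = (-7 - 2*11**2)**2 = (-7 - 2*121)**2 = (-7 - 242)**2 = (-249)**2 = 62001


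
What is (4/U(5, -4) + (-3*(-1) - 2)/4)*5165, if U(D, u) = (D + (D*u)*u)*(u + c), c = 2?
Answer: 79541/68 ≈ 1169.7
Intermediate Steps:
U(D, u) = (2 + u)*(D + D*u²) (U(D, u) = (D + (D*u)*u)*(u + 2) = (D + D*u²)*(2 + u) = (2 + u)*(D + D*u²))
(4/U(5, -4) + (-3*(-1) - 2)/4)*5165 = (4/((5*(2 - 4 + (-4)³ + 2*(-4)²))) + (-3*(-1) - 2)/4)*5165 = (4/((5*(2 - 4 - 64 + 2*16))) + (3 - 2)*(¼))*5165 = (4/((5*(2 - 4 - 64 + 32))) + 1*(¼))*5165 = (4/((5*(-34))) + ¼)*5165 = (4/(-170) + ¼)*5165 = (4*(-1/170) + ¼)*5165 = (-2/85 + ¼)*5165 = (77/340)*5165 = 79541/68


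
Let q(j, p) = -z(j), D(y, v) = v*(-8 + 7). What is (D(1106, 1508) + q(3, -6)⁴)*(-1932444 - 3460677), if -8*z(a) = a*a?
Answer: 33276672946047/4096 ≈ 8.1242e+9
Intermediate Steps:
z(a) = -a²/8 (z(a) = -a*a/8 = -a²/8)
D(y, v) = -v (D(y, v) = v*(-1) = -v)
q(j, p) = j²/8 (q(j, p) = -(-1)*j²/8 = j²/8)
(D(1106, 1508) + q(3, -6)⁴)*(-1932444 - 3460677) = (-1*1508 + ((⅛)*3²)⁴)*(-1932444 - 3460677) = (-1508 + ((⅛)*9)⁴)*(-5393121) = (-1508 + (9/8)⁴)*(-5393121) = (-1508 + 6561/4096)*(-5393121) = -6170207/4096*(-5393121) = 33276672946047/4096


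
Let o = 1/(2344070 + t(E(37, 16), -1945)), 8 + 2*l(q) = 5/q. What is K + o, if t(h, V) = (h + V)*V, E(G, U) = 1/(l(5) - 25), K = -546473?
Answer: -190854768978208/349248305 ≈ -5.4647e+5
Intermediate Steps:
l(q) = -4 + 5/(2*q) (l(q) = -4 + (5/q)/2 = -4 + 5/(2*q))
E(G, U) = -2/57 (E(G, U) = 1/((-4 + (5/2)/5) - 25) = 1/((-4 + (5/2)*(1/5)) - 25) = 1/((-4 + 1/2) - 25) = 1/(-7/2 - 25) = 1/(-57/2) = -2/57)
t(h, V) = V*(V + h) (t(h, V) = (V + h)*V = V*(V + h))
o = 57/349248305 (o = 1/(2344070 - 1945*(-1945 - 2/57)) = 1/(2344070 - 1945*(-110867/57)) = 1/(2344070 + 215636315/57) = 1/(349248305/57) = 57/349248305 ≈ 1.6321e-7)
K + o = -546473 + 57/349248305 = -190854768978208/349248305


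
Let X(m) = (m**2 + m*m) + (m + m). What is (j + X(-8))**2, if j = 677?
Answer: 622521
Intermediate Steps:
X(m) = 2*m + 2*m**2 (X(m) = (m**2 + m**2) + 2*m = 2*m**2 + 2*m = 2*m + 2*m**2)
(j + X(-8))**2 = (677 + 2*(-8)*(1 - 8))**2 = (677 + 2*(-8)*(-7))**2 = (677 + 112)**2 = 789**2 = 622521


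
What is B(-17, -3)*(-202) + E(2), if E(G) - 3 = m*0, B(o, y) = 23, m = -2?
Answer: -4643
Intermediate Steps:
E(G) = 3 (E(G) = 3 - 2*0 = 3 + 0 = 3)
B(-17, -3)*(-202) + E(2) = 23*(-202) + 3 = -4646 + 3 = -4643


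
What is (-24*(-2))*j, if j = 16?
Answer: 768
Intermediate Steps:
(-24*(-2))*j = -24*(-2)*16 = 48*16 = 768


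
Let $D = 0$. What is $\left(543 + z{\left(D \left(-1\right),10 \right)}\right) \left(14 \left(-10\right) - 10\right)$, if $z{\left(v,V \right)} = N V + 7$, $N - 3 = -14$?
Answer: $-66000$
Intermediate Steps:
$N = -11$ ($N = 3 - 14 = -11$)
$z{\left(v,V \right)} = 7 - 11 V$ ($z{\left(v,V \right)} = - 11 V + 7 = 7 - 11 V$)
$\left(543 + z{\left(D \left(-1\right),10 \right)}\right) \left(14 \left(-10\right) - 10\right) = \left(543 + \left(7 - 110\right)\right) \left(14 \left(-10\right) - 10\right) = \left(543 + \left(7 - 110\right)\right) \left(-140 - 10\right) = \left(543 - 103\right) \left(-150\right) = 440 \left(-150\right) = -66000$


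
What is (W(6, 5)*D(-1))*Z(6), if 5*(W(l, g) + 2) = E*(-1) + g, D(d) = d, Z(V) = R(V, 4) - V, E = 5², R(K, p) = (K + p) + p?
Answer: 48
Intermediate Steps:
R(K, p) = K + 2*p
E = 25
Z(V) = 8 (Z(V) = (V + 2*4) - V = (V + 8) - V = (8 + V) - V = 8)
W(l, g) = -7 + g/5 (W(l, g) = -2 + (25*(-1) + g)/5 = -2 + (-25 + g)/5 = -2 + (-5 + g/5) = -7 + g/5)
(W(6, 5)*D(-1))*Z(6) = ((-7 + (⅕)*5)*(-1))*8 = ((-7 + 1)*(-1))*8 = -6*(-1)*8 = 6*8 = 48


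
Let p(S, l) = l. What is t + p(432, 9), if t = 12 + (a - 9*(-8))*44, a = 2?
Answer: 3277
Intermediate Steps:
t = 3268 (t = 12 + (2 - 9*(-8))*44 = 12 + (2 + 72)*44 = 12 + 74*44 = 12 + 3256 = 3268)
t + p(432, 9) = 3268 + 9 = 3277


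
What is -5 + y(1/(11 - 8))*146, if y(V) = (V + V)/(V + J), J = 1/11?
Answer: 1571/7 ≈ 224.43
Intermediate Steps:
J = 1/11 ≈ 0.090909
y(V) = 2*V/(1/11 + V) (y(V) = (V + V)/(V + 1/11) = (2*V)/(1/11 + V) = 2*V/(1/11 + V))
-5 + y(1/(11 - 8))*146 = -5 + (22/((11 - 8)*(1 + 11/(11 - 8))))*146 = -5 + (22/(3*(1 + 11/3)))*146 = -5 + (22*(1/3)/(1 + 11*(1/3)))*146 = -5 + (22*(1/3)/(1 + 11/3))*146 = -5 + (22*(1/3)/(14/3))*146 = -5 + (22*(1/3)*(3/14))*146 = -5 + (11/7)*146 = -5 + 1606/7 = 1571/7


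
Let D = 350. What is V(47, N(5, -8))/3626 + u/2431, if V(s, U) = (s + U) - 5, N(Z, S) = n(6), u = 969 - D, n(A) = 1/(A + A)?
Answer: 28161583/105777672 ≈ 0.26623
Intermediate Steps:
n(A) = 1/(2*A)
u = 619 (u = 969 - 1*350 = 969 - 350 = 619)
N(Z, S) = 1/12 (N(Z, S) = (½)/6 = (½)*(⅙) = 1/12)
V(s, U) = -5 + U + s (V(s, U) = (U + s) - 5 = -5 + U + s)
V(47, N(5, -8))/3626 + u/2431 = (-5 + 1/12 + 47)/3626 + 619/2431 = (505/12)*(1/3626) + 619*(1/2431) = 505/43512 + 619/2431 = 28161583/105777672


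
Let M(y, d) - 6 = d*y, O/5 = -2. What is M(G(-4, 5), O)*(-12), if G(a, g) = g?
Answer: 528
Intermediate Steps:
O = -10 (O = 5*(-2) = -10)
M(y, d) = 6 + d*y
M(G(-4, 5), O)*(-12) = (6 - 10*5)*(-12) = (6 - 50)*(-12) = -44*(-12) = 528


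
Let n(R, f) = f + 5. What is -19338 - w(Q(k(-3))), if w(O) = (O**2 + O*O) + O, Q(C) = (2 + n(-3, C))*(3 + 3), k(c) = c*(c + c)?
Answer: -64488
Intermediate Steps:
n(R, f) = 5 + f
k(c) = 2*c**2 (k(c) = c*(2*c) = 2*c**2)
Q(C) = 42 + 6*C (Q(C) = (2 + (5 + C))*(3 + 3) = (7 + C)*6 = 42 + 6*C)
w(O) = O + 2*O**2 (w(O) = (O**2 + O**2) + O = 2*O**2 + O = O + 2*O**2)
-19338 - w(Q(k(-3))) = -19338 - (42 + 6*(2*(-3)**2))*(1 + 2*(42 + 6*(2*(-3)**2))) = -19338 - (42 + 6*(2*9))*(1 + 2*(42 + 6*(2*9))) = -19338 - (42 + 6*18)*(1 + 2*(42 + 6*18)) = -19338 - (42 + 108)*(1 + 2*(42 + 108)) = -19338 - 150*(1 + 2*150) = -19338 - 150*(1 + 300) = -19338 - 150*301 = -19338 - 1*45150 = -19338 - 45150 = -64488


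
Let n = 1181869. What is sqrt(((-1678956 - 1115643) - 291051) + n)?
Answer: I*sqrt(1903781) ≈ 1379.8*I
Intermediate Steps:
sqrt(((-1678956 - 1115643) - 291051) + n) = sqrt(((-1678956 - 1115643) - 291051) + 1181869) = sqrt((-2794599 - 291051) + 1181869) = sqrt(-3085650 + 1181869) = sqrt(-1903781) = I*sqrt(1903781)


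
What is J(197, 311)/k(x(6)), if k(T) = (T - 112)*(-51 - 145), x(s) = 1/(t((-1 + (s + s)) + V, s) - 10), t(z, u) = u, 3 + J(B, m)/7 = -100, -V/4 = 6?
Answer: -103/3143 ≈ -0.032771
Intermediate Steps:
V = -24 (V = -4*6 = -24)
J(B, m) = -721 (J(B, m) = -21 + 7*(-100) = -21 - 700 = -721)
x(s) = 1/(-10 + s) (x(s) = 1/(s - 10) = 1/(-10 + s))
k(T) = 21952 - 196*T (k(T) = (-112 + T)*(-196) = 21952 - 196*T)
J(197, 311)/k(x(6)) = -721/(21952 - 196/(-10 + 6)) = -721/(21952 - 196/(-4)) = -721/(21952 - 196*(-¼)) = -721/(21952 + 49) = -721/22001 = -721*1/22001 = -103/3143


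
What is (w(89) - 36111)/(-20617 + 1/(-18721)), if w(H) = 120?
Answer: 673787511/385970858 ≈ 1.7457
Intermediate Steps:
(w(89) - 36111)/(-20617 + 1/(-18721)) = (120 - 36111)/(-20617 + 1/(-18721)) = -35991/(-20617 - 1/18721) = -35991/(-385970858/18721) = -35991*(-18721/385970858) = 673787511/385970858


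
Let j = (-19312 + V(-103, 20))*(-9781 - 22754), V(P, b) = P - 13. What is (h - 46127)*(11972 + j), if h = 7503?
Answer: -24414305794048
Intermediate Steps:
V(P, b) = -13 + P
j = 632089980 (j = (-19312 + (-13 - 103))*(-9781 - 22754) = (-19312 - 116)*(-32535) = -19428*(-32535) = 632089980)
(h - 46127)*(11972 + j) = (7503 - 46127)*(11972 + 632089980) = -38624*632101952 = -24414305794048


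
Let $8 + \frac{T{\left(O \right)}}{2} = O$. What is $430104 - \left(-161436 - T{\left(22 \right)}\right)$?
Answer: $591568$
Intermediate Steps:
$T{\left(O \right)} = -16 + 2 O$
$430104 - \left(-161436 - T{\left(22 \right)}\right) = 430104 - \left(-161436 - \left(-16 + 2 \cdot 22\right)\right) = 430104 - \left(-161436 - \left(-16 + 44\right)\right) = 430104 - \left(-161436 - 28\right) = 430104 - -161464 = 430104 + 161464 = 591568$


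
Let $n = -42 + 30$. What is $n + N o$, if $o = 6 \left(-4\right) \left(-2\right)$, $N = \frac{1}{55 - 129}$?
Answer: $- \frac{468}{37} \approx -12.649$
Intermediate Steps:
$n = -12$
$N = - \frac{1}{74}$ ($N = \frac{1}{55 - 129} = \frac{1}{-74} = - \frac{1}{74} \approx -0.013514$)
$o = 48$ ($o = \left(-24\right) \left(-2\right) = 48$)
$n + N o = -12 - \frac{24}{37} = - \frac{468}{37}$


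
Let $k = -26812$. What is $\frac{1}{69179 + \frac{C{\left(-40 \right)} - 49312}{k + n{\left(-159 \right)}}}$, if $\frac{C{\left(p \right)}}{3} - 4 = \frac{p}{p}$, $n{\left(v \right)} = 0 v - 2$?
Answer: $\frac{26814}{1855015003} \approx 1.4455 \cdot 10^{-5}$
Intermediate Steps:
$n{\left(v \right)} = -2$ ($n{\left(v \right)} = 0 - 2 = -2$)
$C{\left(p \right)} = 15$ ($C{\left(p \right)} = 12 + 3 \frac{p}{p} = 12 + 3 \cdot 1 = 12 + 3 = 15$)
$\frac{1}{69179 + \frac{C{\left(-40 \right)} - 49312}{k + n{\left(-159 \right)}}} = \frac{1}{69179 + \frac{15 - 49312}{-26812 - 2}} = \frac{1}{69179 - \frac{49297}{-26814}} = \frac{1}{69179 - - \frac{49297}{26814}} = \frac{1}{69179 + \frac{49297}{26814}} = \frac{1}{\frac{1855015003}{26814}} = \frac{26814}{1855015003}$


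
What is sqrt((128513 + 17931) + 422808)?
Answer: 2*sqrt(142313) ≈ 754.49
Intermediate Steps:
sqrt((128513 + 17931) + 422808) = sqrt(146444 + 422808) = sqrt(569252) = 2*sqrt(142313)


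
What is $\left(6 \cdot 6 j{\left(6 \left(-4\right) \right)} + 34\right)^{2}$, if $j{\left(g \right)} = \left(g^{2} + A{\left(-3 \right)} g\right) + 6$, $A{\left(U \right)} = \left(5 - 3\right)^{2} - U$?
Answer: $223143844$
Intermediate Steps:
$A{\left(U \right)} = 4 - U$ ($A{\left(U \right)} = 2^{2} - U = 4 - U$)
$j{\left(g \right)} = 6 + g^{2} + 7 g$ ($j{\left(g \right)} = \left(g^{2} + \left(4 - -3\right) g\right) + 6 = \left(g^{2} + \left(4 + 3\right) g\right) + 6 = \left(g^{2} + 7 g\right) + 6 = 6 + g^{2} + 7 g$)
$\left(6 \cdot 6 j{\left(6 \left(-4\right) \right)} + 34\right)^{2} = \left(6 \cdot 6 \left(6 + \left(6 \left(-4\right)\right)^{2} + 7 \cdot 6 \left(-4\right)\right) + 34\right)^{2} = \left(36 \left(6 + \left(-24\right)^{2} + 7 \left(-24\right)\right) + 34\right)^{2} = \left(36 \left(6 + 576 - 168\right) + 34\right)^{2} = \left(36 \cdot 414 + 34\right)^{2} = \left(14904 + 34\right)^{2} = 14938^{2} = 223143844$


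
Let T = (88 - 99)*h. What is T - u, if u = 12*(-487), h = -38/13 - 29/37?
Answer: 2830577/481 ≈ 5884.8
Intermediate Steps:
h = -1783/481 (h = -38*1/13 - 29*1/37 = -38/13 - 29/37 = -1783/481 ≈ -3.7069)
u = -5844
T = 19613/481 (T = (88 - 99)*(-1783/481) = -11*(-1783/481) = 19613/481 ≈ 40.775)
T - u = 19613/481 - 1*(-5844) = 19613/481 + 5844 = 2830577/481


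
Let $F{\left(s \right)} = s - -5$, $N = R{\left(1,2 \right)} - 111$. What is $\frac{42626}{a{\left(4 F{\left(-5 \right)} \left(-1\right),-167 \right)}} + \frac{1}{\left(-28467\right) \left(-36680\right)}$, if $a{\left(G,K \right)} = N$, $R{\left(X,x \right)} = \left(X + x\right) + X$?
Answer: $- \frac{44508771664453}{111726142920} \approx -398.37$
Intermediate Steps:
$R{\left(X,x \right)} = x + 2 X$
$N = -107$ ($N = \left(2 + 2 \cdot 1\right) - 111 = \left(2 + 2\right) - 111 = 4 - 111 = -107$)
$F{\left(s \right)} = 5 + s$ ($F{\left(s \right)} = s + 5 = 5 + s$)
$a{\left(G,K \right)} = -107$
$\frac{42626}{a{\left(4 F{\left(-5 \right)} \left(-1\right),-167 \right)}} + \frac{1}{\left(-28467\right) \left(-36680\right)} = \frac{42626}{-107} + \frac{1}{\left(-28467\right) \left(-36680\right)} = 42626 \left(- \frac{1}{107}\right) - - \frac{1}{1044169560} = - \frac{42626}{107} + \frac{1}{1044169560} = - \frac{44508771664453}{111726142920}$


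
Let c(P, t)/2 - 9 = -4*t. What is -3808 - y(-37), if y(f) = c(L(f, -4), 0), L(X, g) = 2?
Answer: -3826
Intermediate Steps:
c(P, t) = 18 - 8*t (c(P, t) = 18 + 2*(-4*t) = 18 - 8*t)
y(f) = 18 (y(f) = 18 - 8*0 = 18 + 0 = 18)
-3808 - y(-37) = -3808 - 1*18 = -3808 - 18 = -3826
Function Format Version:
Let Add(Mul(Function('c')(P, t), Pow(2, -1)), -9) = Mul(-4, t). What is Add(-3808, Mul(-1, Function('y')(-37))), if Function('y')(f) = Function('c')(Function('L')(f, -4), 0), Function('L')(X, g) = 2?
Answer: -3826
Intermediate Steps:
Function('c')(P, t) = Add(18, Mul(-8, t)) (Function('c')(P, t) = Add(18, Mul(2, Mul(-4, t))) = Add(18, Mul(-8, t)))
Function('y')(f) = 18 (Function('y')(f) = Add(18, Mul(-8, 0)) = Add(18, 0) = 18)
Add(-3808, Mul(-1, Function('y')(-37))) = Add(-3808, Mul(-1, 18)) = Add(-3808, -18) = -3826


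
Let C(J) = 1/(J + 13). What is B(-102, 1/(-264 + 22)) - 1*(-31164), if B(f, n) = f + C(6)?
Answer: 590179/19 ≈ 31062.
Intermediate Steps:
C(J) = 1/(13 + J)
B(f, n) = 1/19 + f (B(f, n) = f + 1/(13 + 6) = f + 1/19 = 1/19 + f)
B(-102, 1/(-264 + 22)) - 1*(-31164) = (1/19 - 102) - 1*(-31164) = -1937/19 + 31164 = 590179/19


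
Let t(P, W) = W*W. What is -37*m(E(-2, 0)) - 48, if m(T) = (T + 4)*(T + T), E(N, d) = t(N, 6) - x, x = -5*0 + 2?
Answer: -95656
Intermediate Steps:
x = 2 (x = 0 + 2 = 2)
t(P, W) = W²
E(N, d) = 34 (E(N, d) = 6² - 1*2 = 36 - 2 = 34)
m(T) = 2*T*(4 + T) (m(T) = (4 + T)*(2*T) = 2*T*(4 + T))
-37*m(E(-2, 0)) - 48 = -74*34*(4 + 34) - 48 = -74*34*38 - 48 = -37*2584 - 48 = -95608 - 48 = -95656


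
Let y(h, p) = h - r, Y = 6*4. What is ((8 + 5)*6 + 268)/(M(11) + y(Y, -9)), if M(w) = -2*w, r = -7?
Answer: 346/9 ≈ 38.444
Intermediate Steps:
Y = 24
y(h, p) = 7 + h (y(h, p) = h - 1*(-7) = h + 7 = 7 + h)
((8 + 5)*6 + 268)/(M(11) + y(Y, -9)) = ((8 + 5)*6 + 268)/(-2*11 + (7 + 24)) = (13*6 + 268)/(-22 + 31) = (78 + 268)/9 = 346*(1/9) = 346/9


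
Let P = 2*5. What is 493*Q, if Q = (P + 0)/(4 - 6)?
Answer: -2465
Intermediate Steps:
P = 10
Q = -5 (Q = (10 + 0)/(4 - 6) = 10/(-2) = 10*(-1/2) = -5)
493*Q = 493*(-5) = -2465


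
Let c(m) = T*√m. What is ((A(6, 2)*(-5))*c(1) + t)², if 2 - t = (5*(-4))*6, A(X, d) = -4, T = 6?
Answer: 58564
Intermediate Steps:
t = 122 (t = 2 - 5*(-4)*6 = 2 - (-20)*6 = 2 - 1*(-120) = 2 + 120 = 122)
c(m) = 6*√m
((A(6, 2)*(-5))*c(1) + t)² = ((-4*(-5))*(6*√1) + 122)² = (20*(6*1) + 122)² = (20*6 + 122)² = (120 + 122)² = 242² = 58564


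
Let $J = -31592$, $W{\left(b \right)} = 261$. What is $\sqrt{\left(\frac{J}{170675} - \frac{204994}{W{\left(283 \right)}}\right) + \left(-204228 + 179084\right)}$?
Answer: $\frac{i \sqrt{228683158792524746}}{2969745} \approx 161.03 i$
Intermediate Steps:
$\sqrt{\left(\frac{J}{170675} - \frac{204994}{W{\left(283 \right)}}\right) + \left(-204228 + 179084\right)} = \sqrt{\left(- \frac{31592}{170675} - \frac{204994}{261}\right) + \left(-204228 + 179084\right)} = \sqrt{\left(\left(-31592\right) \frac{1}{170675} - \frac{204994}{261}\right) - 25144} = \sqrt{\left(- \frac{31592}{170675} - \frac{204994}{261}\right) - 25144} = \sqrt{- \frac{34995596462}{44546175} - 25144} = \sqrt{- \frac{1155064620662}{44546175}} = \frac{i \sqrt{228683158792524746}}{2969745}$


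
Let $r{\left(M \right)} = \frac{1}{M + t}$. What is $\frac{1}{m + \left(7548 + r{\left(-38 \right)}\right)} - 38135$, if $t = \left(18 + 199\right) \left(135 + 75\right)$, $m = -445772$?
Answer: $- \frac{760915860439077}{19953215167} \approx -38135.0$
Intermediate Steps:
$t = 45570$ ($t = 217 \cdot 210 = 45570$)
$r{\left(M \right)} = \frac{1}{45570 + M}$ ($r{\left(M \right)} = \frac{1}{M + 45570} = \frac{1}{45570 + M}$)
$\frac{1}{m + \left(7548 + r{\left(-38 \right)}\right)} - 38135 = \frac{1}{-445772 + \left(7548 + \frac{1}{45570 - 38}\right)} - 38135 = \frac{1}{-445772 + \left(7548 + \frac{1}{45532}\right)} - 38135 = \frac{1}{-445772 + \frac{343675537}{45532}} - 38135 = \frac{1}{- \frac{19953215167}{45532}} - 38135 = - \frac{45532}{19953215167} - 38135 = - \frac{760915860439077}{19953215167}$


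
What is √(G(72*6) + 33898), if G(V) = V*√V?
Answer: √(33898 + 5184*√3) ≈ 207.07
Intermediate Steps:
G(V) = V^(3/2)
√(G(72*6) + 33898) = √((72*6)^(3/2) + 33898) = √(432^(3/2) + 33898) = √(5184*√3 + 33898) = √(33898 + 5184*√3)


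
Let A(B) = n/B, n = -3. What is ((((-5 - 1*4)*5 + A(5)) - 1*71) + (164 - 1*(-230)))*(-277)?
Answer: -384199/5 ≈ -76840.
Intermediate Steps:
A(B) = -3/B
((((-5 - 1*4)*5 + A(5)) - 1*71) + (164 - 1*(-230)))*(-277) = ((((-5 - 1*4)*5 - 3/5) - 1*71) + (164 - 1*(-230)))*(-277) = ((((-5 - 4)*5 - 3*⅕) - 71) + (164 + 230))*(-277) = (((-9*5 - ⅗) - 71) + 394)*(-277) = (((-45 - ⅗) - 71) + 394)*(-277) = ((-228/5 - 71) + 394)*(-277) = (-583/5 + 394)*(-277) = (1387/5)*(-277) = -384199/5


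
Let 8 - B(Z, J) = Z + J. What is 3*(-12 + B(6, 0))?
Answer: -30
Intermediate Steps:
B(Z, J) = 8 - J - Z (B(Z, J) = 8 - (Z + J) = 8 - (J + Z) = 8 + (-J - Z) = 8 - J - Z)
3*(-12 + B(6, 0)) = 3*(-12 + (8 - 1*0 - 1*6)) = 3*(-12 + (8 + 0 - 6)) = 3*(-12 + 2) = 3*(-10) = -30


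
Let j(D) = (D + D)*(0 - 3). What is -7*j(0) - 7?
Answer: -7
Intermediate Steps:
j(D) = -6*D (j(D) = (2*D)*(-3) = -6*D)
-7*j(0) - 7 = -(-42)*0 - 7 = -7*0 - 7 = 0 - 7 = -7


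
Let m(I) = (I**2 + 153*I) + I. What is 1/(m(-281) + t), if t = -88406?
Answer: -1/52719 ≈ -1.8968e-5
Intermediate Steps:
m(I) = I**2 + 154*I
1/(m(-281) + t) = 1/(-281*(154 - 281) - 88406) = 1/(-281*(-127) - 88406) = 1/(35687 - 88406) = 1/(-52719) = -1/52719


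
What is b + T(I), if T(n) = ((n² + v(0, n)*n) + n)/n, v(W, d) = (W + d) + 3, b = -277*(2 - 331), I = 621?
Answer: 92379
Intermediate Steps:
b = 91133 (b = -277*(-329) = 91133)
v(W, d) = 3 + W + d
T(n) = (n + n² + n*(3 + n))/n (T(n) = ((n² + (3 + 0 + n)*n) + n)/n = ((n² + (3 + n)*n) + n)/n = ((n² + n*(3 + n)) + n)/n = (n + n² + n*(3 + n))/n)
b + T(I) = 91133 + (4 + 2*621) = 91133 + (4 + 1242) = 91133 + 1246 = 92379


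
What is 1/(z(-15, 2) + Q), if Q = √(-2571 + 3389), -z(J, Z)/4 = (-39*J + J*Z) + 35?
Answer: -1180/2784391 - √818/5568782 ≈ -0.00042893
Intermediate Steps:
z(J, Z) = -140 + 156*J - 4*J*Z (z(J, Z) = -4*((-39*J + J*Z) + 35) = -4*(35 - 39*J + J*Z) = -140 + 156*J - 4*J*Z)
Q = √818 ≈ 28.601
1/(z(-15, 2) + Q) = 1/((-140 + 156*(-15) - 4*(-15)*2) + √818) = 1/((-140 - 2340 + 120) + √818) = 1/(-2360 + √818)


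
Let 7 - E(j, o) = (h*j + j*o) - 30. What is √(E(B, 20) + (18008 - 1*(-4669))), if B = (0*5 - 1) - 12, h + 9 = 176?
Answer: √25145 ≈ 158.57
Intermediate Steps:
h = 167 (h = -9 + 176 = 167)
B = -13 (B = (0 - 1) - 12 = -1 - 12 = -13)
E(j, o) = 37 - 167*j - j*o (E(j, o) = 7 - ((167*j + j*o) - 30) = 7 - (-30 + 167*j + j*o) = 7 + (30 - 167*j - j*o) = 37 - 167*j - j*o)
√(E(B, 20) + (18008 - 1*(-4669))) = √((37 - 167*(-13) - 1*(-13)*20) + (18008 - 1*(-4669))) = √((37 + 2171 + 260) + (18008 + 4669)) = √(2468 + 22677) = √25145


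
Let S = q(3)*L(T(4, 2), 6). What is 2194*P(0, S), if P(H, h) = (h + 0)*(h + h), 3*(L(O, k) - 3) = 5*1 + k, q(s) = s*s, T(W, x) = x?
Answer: 15796800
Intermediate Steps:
q(s) = s²
L(O, k) = 14/3 + k/3 (L(O, k) = 3 + (5*1 + k)/3 = 3 + (5 + k)/3 = 3 + (5/3 + k/3) = 14/3 + k/3)
S = 60 (S = 3²*(14/3 + (⅓)*6) = 9*(14/3 + 2) = 9*(20/3) = 60)
P(H, h) = 2*h² (P(H, h) = h*(2*h) = 2*h²)
2194*P(0, S) = 2194*(2*60²) = 2194*(2*3600) = 2194*7200 = 15796800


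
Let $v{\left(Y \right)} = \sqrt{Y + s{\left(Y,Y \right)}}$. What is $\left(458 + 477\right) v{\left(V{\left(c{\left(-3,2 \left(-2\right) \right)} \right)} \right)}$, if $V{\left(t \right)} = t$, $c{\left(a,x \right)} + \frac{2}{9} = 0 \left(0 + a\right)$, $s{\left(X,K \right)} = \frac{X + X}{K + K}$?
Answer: $\frac{935 \sqrt{7}}{3} \approx 824.59$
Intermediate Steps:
$s{\left(X,K \right)} = \frac{X}{K}$ ($s{\left(X,K \right)} = \frac{2 X}{2 K} = 2 X \frac{1}{2 K} = \frac{X}{K}$)
$c{\left(a,x \right)} = - \frac{2}{9}$ ($c{\left(a,x \right)} = - \frac{2}{9} + 0 \left(0 + a\right) = - \frac{2}{9} + 0 a = - \frac{2}{9} + 0 = - \frac{2}{9}$)
$v{\left(Y \right)} = \sqrt{1 + Y}$ ($v{\left(Y \right)} = \sqrt{Y + \frac{Y}{Y}} = \sqrt{Y + 1} = \sqrt{1 + Y}$)
$\left(458 + 477\right) v{\left(V{\left(c{\left(-3,2 \left(-2\right) \right)} \right)} \right)} = \left(458 + 477\right) \sqrt{1 - \frac{2}{9}} = 935 \sqrt{\frac{7}{9}} = 935 \frac{\sqrt{7}}{3} = \frac{935 \sqrt{7}}{3}$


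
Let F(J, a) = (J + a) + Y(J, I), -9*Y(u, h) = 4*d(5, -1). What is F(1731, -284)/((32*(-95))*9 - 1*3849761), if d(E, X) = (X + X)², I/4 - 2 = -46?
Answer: -13007/34894089 ≈ -0.00037276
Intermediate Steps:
I = -176 (I = 8 + 4*(-46) = 8 - 184 = -176)
d(E, X) = 4*X² (d(E, X) = (2*X)² = 4*X²)
Y(u, h) = -16/9 (Y(u, h) = -4*4*(-1)²/9 = -4*4*1/9 = -4*4/9 = -⅑*16 = -16/9)
F(J, a) = -16/9 + J + a (F(J, a) = (J + a) - 16/9 = -16/9 + J + a)
F(1731, -284)/((32*(-95))*9 - 1*3849761) = (-16/9 + 1731 - 284)/((32*(-95))*9 - 1*3849761) = 13007/(9*(-3040*9 - 3849761)) = 13007/(9*(-27360 - 3849761)) = (13007/9)/(-3877121) = (13007/9)*(-1/3877121) = -13007/34894089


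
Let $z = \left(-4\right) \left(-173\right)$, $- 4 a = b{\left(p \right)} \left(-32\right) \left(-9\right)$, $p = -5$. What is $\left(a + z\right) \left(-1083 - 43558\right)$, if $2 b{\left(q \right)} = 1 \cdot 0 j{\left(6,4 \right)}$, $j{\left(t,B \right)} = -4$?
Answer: $-30891572$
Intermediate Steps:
$b{\left(q \right)} = 0$ ($b{\left(q \right)} = \frac{1 \cdot 0 \left(-4\right)}{2} = \frac{0 \left(-4\right)}{2} = \frac{1}{2} \cdot 0 = 0$)
$a = 0$ ($a = - \frac{0 \left(-32\right) \left(-9\right)}{4} = - \frac{0 \left(-9\right)}{4} = \left(- \frac{1}{4}\right) 0 = 0$)
$z = 692$
$\left(a + z\right) \left(-1083 - 43558\right) = \left(0 + 692\right) \left(-1083 - 43558\right) = 692 \left(-44641\right) = -30891572$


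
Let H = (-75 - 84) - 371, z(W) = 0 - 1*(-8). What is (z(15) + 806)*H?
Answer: -431420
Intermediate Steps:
z(W) = 8 (z(W) = 0 + 8 = 8)
H = -530 (H = -159 - 371 = -530)
(z(15) + 806)*H = (8 + 806)*(-530) = 814*(-530) = -431420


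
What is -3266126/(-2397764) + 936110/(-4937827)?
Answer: 6941497145081/5919871909414 ≈ 1.1726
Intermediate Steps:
-3266126/(-2397764) + 936110/(-4937827) = -3266126*(-1/2397764) + 936110*(-1/4937827) = 1633063/1198882 - 936110/4937827 = 6941497145081/5919871909414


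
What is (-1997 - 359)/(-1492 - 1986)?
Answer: 1178/1739 ≈ 0.67740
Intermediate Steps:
(-1997 - 359)/(-1492 - 1986) = -2356/(-3478) = -2356*(-1/3478) = 1178/1739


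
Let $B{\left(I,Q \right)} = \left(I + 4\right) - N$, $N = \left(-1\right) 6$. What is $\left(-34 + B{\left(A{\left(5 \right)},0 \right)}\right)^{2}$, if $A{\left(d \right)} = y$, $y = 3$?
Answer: $441$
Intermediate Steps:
$A{\left(d \right)} = 3$
$N = -6$
$B{\left(I,Q \right)} = 10 + I$ ($B{\left(I,Q \right)} = \left(I + 4\right) - -6 = \left(4 + I\right) + 6 = 10 + I$)
$\left(-34 + B{\left(A{\left(5 \right)},0 \right)}\right)^{2} = \left(-34 + \left(10 + 3\right)\right)^{2} = \left(-34 + 13\right)^{2} = \left(-21\right)^{2} = 441$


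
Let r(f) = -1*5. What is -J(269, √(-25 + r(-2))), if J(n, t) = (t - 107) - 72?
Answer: 179 - I*√30 ≈ 179.0 - 5.4772*I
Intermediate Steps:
r(f) = -5
J(n, t) = -179 + t (J(n, t) = (-107 + t) - 72 = -179 + t)
-J(269, √(-25 + r(-2))) = -(-179 + √(-25 - 5)) = -(-179 + √(-30)) = -(-179 + I*√30) = 179 - I*√30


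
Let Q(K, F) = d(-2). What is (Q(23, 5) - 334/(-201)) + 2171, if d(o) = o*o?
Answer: 437509/201 ≈ 2176.7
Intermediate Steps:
d(o) = o²
Q(K, F) = 4 (Q(K, F) = (-2)² = 4)
(Q(23, 5) - 334/(-201)) + 2171 = (4 - 334/(-201)) + 2171 = (4 - 334*(-1/201)) + 2171 = (4 + 334/201) + 2171 = 1138/201 + 2171 = 437509/201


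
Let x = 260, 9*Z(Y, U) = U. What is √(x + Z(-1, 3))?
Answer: √2343/3 ≈ 16.135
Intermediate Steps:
Z(Y, U) = U/9
√(x + Z(-1, 3)) = √(260 + (⅑)*3) = √(260 + ⅓) = √(781/3) = √2343/3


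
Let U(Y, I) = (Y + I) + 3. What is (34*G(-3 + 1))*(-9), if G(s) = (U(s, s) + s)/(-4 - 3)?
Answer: -918/7 ≈ -131.14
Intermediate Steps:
U(Y, I) = 3 + I + Y (U(Y, I) = (I + Y) + 3 = 3 + I + Y)
G(s) = -3/7 - 3*s/7 (G(s) = ((3 + s + s) + s)/(-4 - 3) = ((3 + 2*s) + s)/(-7) = (3 + 3*s)*(-1/7) = -3/7 - 3*s/7)
(34*G(-3 + 1))*(-9) = (34*(-3/7 - 3*(-3 + 1)/7))*(-9) = (34*(-3/7 - 3/7*(-2)))*(-9) = (34*(-3/7 + 6/7))*(-9) = (34*(3/7))*(-9) = (102/7)*(-9) = -918/7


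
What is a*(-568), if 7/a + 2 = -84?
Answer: 1988/43 ≈ 46.233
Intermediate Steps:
a = -7/86 (a = 7/(-2 - 84) = 7/(-86) = 7*(-1/86) = -7/86 ≈ -0.081395)
a*(-568) = -7/86*(-568) = 1988/43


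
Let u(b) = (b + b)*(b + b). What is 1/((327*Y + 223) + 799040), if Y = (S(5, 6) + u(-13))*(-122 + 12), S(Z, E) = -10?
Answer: -1/23156757 ≈ -4.3184e-8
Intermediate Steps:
u(b) = 4*b**2 (u(b) = (2*b)*(2*b) = 4*b**2)
Y = -73260 (Y = (-10 + 4*(-13)**2)*(-122 + 12) = (-10 + 4*169)*(-110) = (-10 + 676)*(-110) = 666*(-110) = -73260)
1/((327*Y + 223) + 799040) = 1/((327*(-73260) + 223) + 799040) = 1/((-23956020 + 223) + 799040) = 1/(-23955797 + 799040) = 1/(-23156757) = -1/23156757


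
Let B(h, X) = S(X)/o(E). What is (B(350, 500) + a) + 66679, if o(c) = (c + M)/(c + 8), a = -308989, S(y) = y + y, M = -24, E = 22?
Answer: -257310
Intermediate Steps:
S(y) = 2*y
o(c) = (-24 + c)/(8 + c) (o(c) = (c - 24)/(c + 8) = (-24 + c)/(8 + c))
B(h, X) = -30*X (B(h, X) = (2*X)/(((-24 + 22)/(8 + 22))) = (2*X)/((-2/30)) = (2*X)/(((1/30)*(-2))) = (2*X)/(-1/15) = (2*X)*(-15) = -30*X)
(B(350, 500) + a) + 66679 = (-30*500 - 308989) + 66679 = (-15000 - 308989) + 66679 = -323989 + 66679 = -257310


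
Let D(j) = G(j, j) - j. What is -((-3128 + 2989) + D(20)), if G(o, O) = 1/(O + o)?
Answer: 6359/40 ≈ 158.98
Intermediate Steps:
D(j) = 1/(2*j) - j (D(j) = 1/(j + j) - j = 1/(2*j) - j)
-((-3128 + 2989) + D(20)) = -((-3128 + 2989) + ((½)/20 - 1*20)) = -(-139 + ((½)*(1/20) - 20)) = -(-139 + (1/40 - 20)) = -(-139 - 799/40) = -1*(-6359/40) = 6359/40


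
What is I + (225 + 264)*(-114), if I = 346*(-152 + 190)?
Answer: -42598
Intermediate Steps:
I = 13148 (I = 346*38 = 13148)
I + (225 + 264)*(-114) = 13148 + (225 + 264)*(-114) = 13148 + 489*(-114) = 13148 - 55746 = -42598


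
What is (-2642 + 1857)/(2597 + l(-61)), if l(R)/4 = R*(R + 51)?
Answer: -785/5037 ≈ -0.15585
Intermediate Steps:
l(R) = 4*R*(51 + R) (l(R) = 4*(R*(R + 51)) = 4*(R*(51 + R)) = 4*R*(51 + R))
(-2642 + 1857)/(2597 + l(-61)) = (-2642 + 1857)/(2597 + 4*(-61)*(51 - 61)) = -785/(2597 + 4*(-61)*(-10)) = -785/(2597 + 2440) = -785/5037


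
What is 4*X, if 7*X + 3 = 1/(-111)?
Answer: -1336/777 ≈ -1.7194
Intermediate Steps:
X = -334/777 (X = -3/7 + (⅐)/(-111) = -3/7 + (⅐)*(-1/111) = -3/7 - 1/777 = -334/777 ≈ -0.42986)
4*X = 4*(-334/777) = -1336/777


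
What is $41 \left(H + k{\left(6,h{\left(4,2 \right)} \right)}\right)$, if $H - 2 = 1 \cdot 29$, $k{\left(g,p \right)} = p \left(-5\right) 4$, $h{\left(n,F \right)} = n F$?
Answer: $-5289$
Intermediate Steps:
$h{\left(n,F \right)} = F n$
$k{\left(g,p \right)} = - 20 p$ ($k{\left(g,p \right)} = - 5 p 4 = - 20 p$)
$H = 31$ ($H = 2 + 1 \cdot 29 = 2 + 29 = 31$)
$41 \left(H + k{\left(6,h{\left(4,2 \right)} \right)}\right) = 41 \left(31 - 20 \cdot 2 \cdot 4\right) = 41 \left(31 - 160\right) = 41 \left(-129\right) = -5289$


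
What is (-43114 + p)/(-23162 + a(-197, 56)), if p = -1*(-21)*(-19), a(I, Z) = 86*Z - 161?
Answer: 43513/18507 ≈ 2.3512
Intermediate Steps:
a(I, Z) = -161 + 86*Z
p = -399 (p = 21*(-19) = -399)
(-43114 + p)/(-23162 + a(-197, 56)) = (-43114 - 399)/(-23162 + (-161 + 86*56)) = -43513/(-23162 + (-161 + 4816)) = -43513/(-23162 + 4655) = -43513/(-18507) = -43513*(-1/18507) = 43513/18507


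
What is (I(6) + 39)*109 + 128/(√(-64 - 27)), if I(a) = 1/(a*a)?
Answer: 153145/36 - 128*I*√91/91 ≈ 4254.0 - 13.418*I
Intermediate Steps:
I(a) = a⁻² (I(a) = 1/(a²) = a⁻²)
(I(6) + 39)*109 + 128/(√(-64 - 27)) = (6⁻² + 39)*109 + 128/(√(-64 - 27)) = (1/36 + 39)*109 + 128/(√(-91)) = (1405/36)*109 + 128/((I*√91)) = 153145/36 + 128*(-I*√91/91) = 153145/36 - 128*I*√91/91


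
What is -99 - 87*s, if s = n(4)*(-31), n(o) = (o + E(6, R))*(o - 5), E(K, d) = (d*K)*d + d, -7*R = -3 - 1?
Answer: -867891/49 ≈ -17712.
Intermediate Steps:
R = 4/7 (R = -(-3 - 1)/7 = -1/7*(-4) = 4/7 ≈ 0.57143)
E(K, d) = d + K*d**2 (E(K, d) = (K*d)*d + d = K*d**2 + d = d + K*d**2)
n(o) = (-5 + o)*(124/49 + o) (n(o) = (o + 4*(1 + 6*(4/7))/7)*(o - 5) = (o + 4*(1 + 24/7)/7)*(-5 + o) = (o + (4/7)*(31/7))*(-5 + o) = (o + 124/49)*(-5 + o) = (124/49 + o)*(-5 + o) = (-5 + o)*(124/49 + o))
s = 9920/49 (s = (-620/49 + 4**2 - 121/49*4)*(-31) = (-620/49 + 16 - 484/49)*(-31) = -320/49*(-31) = 9920/49 ≈ 202.45)
-99 - 87*s = -99 - 87*9920/49 = -99 - 863040/49 = -867891/49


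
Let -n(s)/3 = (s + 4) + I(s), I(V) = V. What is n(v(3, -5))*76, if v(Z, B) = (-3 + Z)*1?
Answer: -912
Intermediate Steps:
v(Z, B) = -3 + Z
n(s) = -12 - 6*s (n(s) = -3*((s + 4) + s) = -3*((4 + s) + s) = -3*(4 + 2*s) = -12 - 6*s)
n(v(3, -5))*76 = (-12 - 6*(-3 + 3))*76 = (-12 - 6*0)*76 = (-12 + 0)*76 = -12*76 = -912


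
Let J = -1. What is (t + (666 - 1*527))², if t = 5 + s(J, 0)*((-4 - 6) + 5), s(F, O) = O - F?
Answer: 19321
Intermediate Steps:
t = 0 (t = 5 + (0 - 1*(-1))*((-4 - 6) + 5) = 5 + (0 + 1)*(-10 + 5) = 5 + 1*(-5) = 5 - 5 = 0)
(t + (666 - 1*527))² = (0 + (666 - 1*527))² = (0 + (666 - 527))² = (0 + 139)² = 139² = 19321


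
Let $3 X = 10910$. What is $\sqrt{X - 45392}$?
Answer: $\frac{i \sqrt{375798}}{3} \approx 204.34 i$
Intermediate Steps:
$X = \frac{10910}{3}$ ($X = \frac{1}{3} \cdot 10910 = \frac{10910}{3} \approx 3636.7$)
$\sqrt{X - 45392} = \sqrt{\frac{10910}{3} - 45392} = \sqrt{- \frac{125266}{3}} = \frac{i \sqrt{375798}}{3}$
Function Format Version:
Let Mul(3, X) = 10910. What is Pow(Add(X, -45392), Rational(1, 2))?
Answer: Mul(Rational(1, 3), I, Pow(375798, Rational(1, 2))) ≈ Mul(204.34, I)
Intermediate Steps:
X = Rational(10910, 3) (X = Mul(Rational(1, 3), 10910) = Rational(10910, 3) ≈ 3636.7)
Pow(Add(X, -45392), Rational(1, 2)) = Pow(Add(Rational(10910, 3), -45392), Rational(1, 2)) = Pow(Rational(-125266, 3), Rational(1, 2)) = Mul(Rational(1, 3), I, Pow(375798, Rational(1, 2)))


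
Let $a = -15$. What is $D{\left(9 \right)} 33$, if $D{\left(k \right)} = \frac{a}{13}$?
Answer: $- \frac{495}{13} \approx -38.077$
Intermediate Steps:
$D{\left(k \right)} = - \frac{15}{13}$
$D{\left(9 \right)} 33 = \left(- \frac{15}{13}\right) 33 = - \frac{495}{13}$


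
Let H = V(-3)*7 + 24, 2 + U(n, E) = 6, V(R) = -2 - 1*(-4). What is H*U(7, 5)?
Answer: 152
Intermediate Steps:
V(R) = 2 (V(R) = -2 + 4 = 2)
U(n, E) = 4 (U(n, E) = -2 + 6 = 4)
H = 38 (H = 2*7 + 24 = 14 + 24 = 38)
H*U(7, 5) = 38*4 = 152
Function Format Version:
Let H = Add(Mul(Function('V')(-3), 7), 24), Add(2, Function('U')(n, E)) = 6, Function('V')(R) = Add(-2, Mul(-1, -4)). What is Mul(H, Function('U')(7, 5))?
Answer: 152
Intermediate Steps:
Function('V')(R) = 2 (Function('V')(R) = Add(-2, 4) = 2)
Function('U')(n, E) = 4 (Function('U')(n, E) = Add(-2, 6) = 4)
H = 38 (H = Add(Mul(2, 7), 24) = Add(14, 24) = 38)
Mul(H, Function('U')(7, 5)) = Mul(38, 4) = 152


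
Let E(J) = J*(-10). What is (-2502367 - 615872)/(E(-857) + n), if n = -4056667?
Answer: 3118239/4048097 ≈ 0.77030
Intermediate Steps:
E(J) = -10*J
(-2502367 - 615872)/(E(-857) + n) = (-2502367 - 615872)/(-10*(-857) - 4056667) = -3118239/(8570 - 4056667) = -3118239/(-4048097) = -3118239*(-1/4048097) = 3118239/4048097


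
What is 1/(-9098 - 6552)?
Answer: -1/15650 ≈ -6.3898e-5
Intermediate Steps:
1/(-9098 - 6552) = 1/(-15650) = -1/15650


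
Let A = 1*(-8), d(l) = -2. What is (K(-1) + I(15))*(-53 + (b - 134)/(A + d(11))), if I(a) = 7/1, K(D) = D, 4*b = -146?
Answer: -2157/10 ≈ -215.70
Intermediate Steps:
b = -73/2 (b = (¼)*(-146) = -73/2 ≈ -36.500)
A = -8
I(a) = 7 (I(a) = 7*1 = 7)
(K(-1) + I(15))*(-53 + (b - 134)/(A + d(11))) = (-1 + 7)*(-53 + (-73/2 - 134)/(-8 - 2)) = 6*(-53 - 341/2/(-10)) = 6*(-53 - 341/2*(-⅒)) = 6*(-53 + 341/20) = 6*(-719/20) = -2157/10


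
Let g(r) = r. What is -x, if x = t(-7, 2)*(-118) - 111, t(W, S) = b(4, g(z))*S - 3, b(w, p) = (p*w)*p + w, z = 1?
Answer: 1645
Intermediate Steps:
b(w, p) = w + w*p² (b(w, p) = w*p² + w = w + w*p²)
t(W, S) = -3 + 8*S (t(W, S) = (4*(1 + 1²))*S - 3 = (4*(1 + 1))*S - 3 = (4*2)*S - 3 = 8*S - 3 = -3 + 8*S)
x = -1645 (x = (-3 + 8*2)*(-118) - 111 = (-3 + 16)*(-118) - 111 = 13*(-118) - 111 = -1534 - 111 = -1645)
-x = -1*(-1645) = 1645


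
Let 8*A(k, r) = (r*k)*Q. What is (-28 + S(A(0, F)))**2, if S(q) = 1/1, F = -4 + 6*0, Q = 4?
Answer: 729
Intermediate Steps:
F = -4 (F = -4 + 0 = -4)
A(k, r) = k*r/2 (A(k, r) = ((r*k)*4)/8 = ((k*r)*4)/8 = (4*k*r)/8 = k*r/2)
S(q) = 1 (S(q) = 1*1 = 1)
(-28 + S(A(0, F)))**2 = (-28 + 1)**2 = (-27)**2 = 729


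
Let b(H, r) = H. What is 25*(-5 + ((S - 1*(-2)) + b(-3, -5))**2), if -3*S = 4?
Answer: 100/9 ≈ 11.111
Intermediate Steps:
S = -4/3 (S = -1/3*4 = -4/3 ≈ -1.3333)
25*(-5 + ((S - 1*(-2)) + b(-3, -5))**2) = 25*(-5 + ((-4/3 - 1*(-2)) - 3)**2) = 25*(-5 + ((-4/3 + 2) - 3)**2) = 25*(-5 + (2/3 - 3)**2) = 25*(-5 + (-7/3)**2) = 25*(-5 + 49/9) = 25*(4/9) = 100/9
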